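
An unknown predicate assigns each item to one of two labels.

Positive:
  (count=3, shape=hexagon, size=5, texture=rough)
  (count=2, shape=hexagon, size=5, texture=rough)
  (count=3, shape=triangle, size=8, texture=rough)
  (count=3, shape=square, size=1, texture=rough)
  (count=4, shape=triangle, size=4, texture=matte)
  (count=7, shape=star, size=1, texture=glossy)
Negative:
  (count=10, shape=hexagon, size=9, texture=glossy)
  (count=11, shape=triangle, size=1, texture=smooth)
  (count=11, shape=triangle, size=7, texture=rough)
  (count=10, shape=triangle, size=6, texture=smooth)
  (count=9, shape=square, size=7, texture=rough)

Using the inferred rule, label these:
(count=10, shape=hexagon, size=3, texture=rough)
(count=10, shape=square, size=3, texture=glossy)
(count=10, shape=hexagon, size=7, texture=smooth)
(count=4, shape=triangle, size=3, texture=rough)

Negative, Negative, Negative, Positive

Every 'Positive' example satisfies: count ≤ 7. None of the 'Negative' examples do.
(count=10, shape=hexagon, size=3, texture=rough) → count = 10 → Negative. (count=10, shape=square, size=3, texture=glossy) → count = 10 → Negative. (count=10, shape=hexagon, size=7, texture=smooth) → count = 10 → Negative. (count=4, shape=triangle, size=3, texture=rough) → count = 4 → Positive.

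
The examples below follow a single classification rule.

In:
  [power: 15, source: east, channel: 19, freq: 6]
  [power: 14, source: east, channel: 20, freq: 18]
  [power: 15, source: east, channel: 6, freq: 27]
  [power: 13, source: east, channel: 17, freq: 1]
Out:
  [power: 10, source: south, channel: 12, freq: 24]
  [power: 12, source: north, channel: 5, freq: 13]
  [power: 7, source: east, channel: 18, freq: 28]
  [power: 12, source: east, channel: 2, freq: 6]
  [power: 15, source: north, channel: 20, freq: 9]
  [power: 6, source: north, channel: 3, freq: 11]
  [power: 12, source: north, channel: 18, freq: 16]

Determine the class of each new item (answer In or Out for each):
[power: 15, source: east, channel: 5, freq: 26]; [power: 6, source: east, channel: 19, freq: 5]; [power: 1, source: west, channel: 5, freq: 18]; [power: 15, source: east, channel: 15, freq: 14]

In, Out, Out, In

The common property of the 'In' items is: source is east AND power ≥ 13. No 'Out' item has it.
[power: 15, source: east, channel: 5, freq: 26]: In (source is east, power = 15). [power: 6, source: east, channel: 19, freq: 5]: Out (source is east, power = 6). [power: 1, source: west, channel: 5, freq: 18]: Out (source is west, power = 1). [power: 15, source: east, channel: 15, freq: 14]: In (source is east, power = 15).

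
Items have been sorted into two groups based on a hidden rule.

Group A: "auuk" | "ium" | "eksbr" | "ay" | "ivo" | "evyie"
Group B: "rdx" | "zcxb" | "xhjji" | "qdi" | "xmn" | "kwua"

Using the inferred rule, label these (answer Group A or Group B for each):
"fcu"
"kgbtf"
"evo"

Group B, Group B, Group A

The classifier is using: starts with a vowel.
"fcu": starts with 'f' — does not fit, so Group B.
"kgbtf": starts with 'k' — does not fit, so Group B.
"evo": starts with 'e' — fits, so Group A.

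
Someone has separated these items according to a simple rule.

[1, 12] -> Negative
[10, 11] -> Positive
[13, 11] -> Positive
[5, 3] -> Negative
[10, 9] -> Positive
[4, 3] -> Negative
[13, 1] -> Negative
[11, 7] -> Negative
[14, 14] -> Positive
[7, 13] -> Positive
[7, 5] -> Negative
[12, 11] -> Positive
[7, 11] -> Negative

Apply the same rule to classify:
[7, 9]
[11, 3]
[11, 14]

The common property of the 'Positive' items is: sum ≥ 19. No 'Negative' item has it.

Negative, Negative, Positive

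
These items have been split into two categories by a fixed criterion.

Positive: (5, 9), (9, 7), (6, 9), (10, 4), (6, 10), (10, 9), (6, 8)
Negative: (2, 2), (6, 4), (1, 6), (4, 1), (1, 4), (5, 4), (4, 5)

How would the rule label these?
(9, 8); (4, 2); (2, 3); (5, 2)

One predicate separates the groups cleanly: sum ≥ 14.
(9, 8): 9+8 = 17 — matches, so Positive. (4, 2): 4+2 = 6 — does not fit, so Negative. (2, 3): 2+3 = 5 — does not fit, so Negative. (5, 2): 5+2 = 7 — does not fit, so Negative.

Positive, Negative, Negative, Negative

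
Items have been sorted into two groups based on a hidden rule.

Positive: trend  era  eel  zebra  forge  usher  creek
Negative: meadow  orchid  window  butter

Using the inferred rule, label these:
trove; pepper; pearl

Positive, Negative, Positive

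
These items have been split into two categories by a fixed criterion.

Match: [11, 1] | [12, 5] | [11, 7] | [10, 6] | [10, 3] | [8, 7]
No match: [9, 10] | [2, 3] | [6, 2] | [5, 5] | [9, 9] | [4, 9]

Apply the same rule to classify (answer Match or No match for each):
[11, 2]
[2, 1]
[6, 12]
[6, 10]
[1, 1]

One predicate separates the groups cleanly: first > second AND sum ≥ 10.

Match, No match, No match, No match, No match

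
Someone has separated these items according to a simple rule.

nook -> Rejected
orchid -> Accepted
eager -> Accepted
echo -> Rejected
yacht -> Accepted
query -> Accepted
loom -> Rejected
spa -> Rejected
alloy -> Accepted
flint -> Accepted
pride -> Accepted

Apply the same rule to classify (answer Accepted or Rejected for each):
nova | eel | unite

The pattern is that an item is 'Accepted' exactly when: length ≥ 5.
nova → length 4 → Rejected.
eel → length 3 → Rejected.
unite → length 5 → Accepted.

Rejected, Rejected, Accepted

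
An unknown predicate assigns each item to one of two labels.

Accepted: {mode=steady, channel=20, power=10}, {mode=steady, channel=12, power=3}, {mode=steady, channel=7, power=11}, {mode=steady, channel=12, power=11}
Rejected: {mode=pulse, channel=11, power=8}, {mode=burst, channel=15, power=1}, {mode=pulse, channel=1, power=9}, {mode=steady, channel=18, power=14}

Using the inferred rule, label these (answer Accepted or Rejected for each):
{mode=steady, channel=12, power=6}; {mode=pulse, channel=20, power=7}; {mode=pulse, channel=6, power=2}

Every 'Accepted' example satisfies: mode is steady AND power ≤ 11. None of the 'Rejected' examples do.
{mode=steady, channel=12, power=6}: Accepted (mode is steady, power = 6). {mode=pulse, channel=20, power=7}: Rejected (mode is pulse, power = 7). {mode=pulse, channel=6, power=2}: Rejected (mode is pulse, power = 2).

Accepted, Rejected, Rejected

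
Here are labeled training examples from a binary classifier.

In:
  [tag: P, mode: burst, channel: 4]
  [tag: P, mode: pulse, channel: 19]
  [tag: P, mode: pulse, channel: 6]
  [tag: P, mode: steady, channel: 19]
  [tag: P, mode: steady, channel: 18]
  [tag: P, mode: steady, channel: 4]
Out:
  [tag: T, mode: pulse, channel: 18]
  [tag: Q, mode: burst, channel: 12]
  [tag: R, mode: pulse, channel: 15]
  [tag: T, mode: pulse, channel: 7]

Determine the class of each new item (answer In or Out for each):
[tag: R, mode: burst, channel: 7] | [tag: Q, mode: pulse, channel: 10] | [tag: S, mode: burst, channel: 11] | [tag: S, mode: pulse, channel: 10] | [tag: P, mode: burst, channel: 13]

The classifier is using: tag is P.
[tag: R, mode: burst, channel: 7] — tag is R, hence Out. [tag: Q, mode: pulse, channel: 10] — tag is Q, hence Out. [tag: S, mode: burst, channel: 11] — tag is S, hence Out. [tag: S, mode: pulse, channel: 10] — tag is S, hence Out. [tag: P, mode: burst, channel: 13] — tag is P, hence In.

Out, Out, Out, Out, In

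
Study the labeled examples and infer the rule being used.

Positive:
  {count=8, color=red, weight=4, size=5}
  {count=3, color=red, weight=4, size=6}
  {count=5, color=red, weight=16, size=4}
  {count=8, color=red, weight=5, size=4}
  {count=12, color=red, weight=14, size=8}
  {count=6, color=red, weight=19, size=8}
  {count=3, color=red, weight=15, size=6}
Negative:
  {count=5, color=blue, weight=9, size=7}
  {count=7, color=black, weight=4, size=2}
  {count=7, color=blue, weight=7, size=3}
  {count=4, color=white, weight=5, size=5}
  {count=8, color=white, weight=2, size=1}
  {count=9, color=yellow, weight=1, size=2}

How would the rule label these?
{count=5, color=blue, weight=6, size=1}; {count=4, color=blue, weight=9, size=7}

'Positive' ⟺ color is red.

Negative, Negative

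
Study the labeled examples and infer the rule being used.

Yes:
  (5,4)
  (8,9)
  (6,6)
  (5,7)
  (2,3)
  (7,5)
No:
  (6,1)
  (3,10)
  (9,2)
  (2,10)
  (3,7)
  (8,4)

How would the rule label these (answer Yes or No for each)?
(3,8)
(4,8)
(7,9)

The pattern is that an item is 'Yes' exactly when: |first − second| ≤ 2.
(3,8) → |3−8| = 5 → No.
(4,8) → |4−8| = 4 → No.
(7,9) → |7−9| = 2 → Yes.

No, No, Yes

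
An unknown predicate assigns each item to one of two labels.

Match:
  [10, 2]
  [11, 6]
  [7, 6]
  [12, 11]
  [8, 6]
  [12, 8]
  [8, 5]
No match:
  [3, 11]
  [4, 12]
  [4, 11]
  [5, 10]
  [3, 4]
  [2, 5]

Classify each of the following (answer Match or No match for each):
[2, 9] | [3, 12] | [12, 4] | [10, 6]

No match, No match, Match, Match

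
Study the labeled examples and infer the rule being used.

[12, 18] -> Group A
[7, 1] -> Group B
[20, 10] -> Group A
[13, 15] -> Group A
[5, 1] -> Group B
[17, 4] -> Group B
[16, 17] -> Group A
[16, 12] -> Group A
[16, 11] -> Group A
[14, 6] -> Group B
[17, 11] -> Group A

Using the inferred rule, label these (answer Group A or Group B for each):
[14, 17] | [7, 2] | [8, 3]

Group A, Group B, Group B

All 'Group A' examples share one property — sum ≥ 27 — and every 'Group B' example lacks it.
[14, 17]: 14+17 = 31 — checks out, so Group A. [7, 2]: 7+2 = 9 — doesn't qualify, so Group B. [8, 3]: 8+3 = 11 — doesn't qualify, so Group B.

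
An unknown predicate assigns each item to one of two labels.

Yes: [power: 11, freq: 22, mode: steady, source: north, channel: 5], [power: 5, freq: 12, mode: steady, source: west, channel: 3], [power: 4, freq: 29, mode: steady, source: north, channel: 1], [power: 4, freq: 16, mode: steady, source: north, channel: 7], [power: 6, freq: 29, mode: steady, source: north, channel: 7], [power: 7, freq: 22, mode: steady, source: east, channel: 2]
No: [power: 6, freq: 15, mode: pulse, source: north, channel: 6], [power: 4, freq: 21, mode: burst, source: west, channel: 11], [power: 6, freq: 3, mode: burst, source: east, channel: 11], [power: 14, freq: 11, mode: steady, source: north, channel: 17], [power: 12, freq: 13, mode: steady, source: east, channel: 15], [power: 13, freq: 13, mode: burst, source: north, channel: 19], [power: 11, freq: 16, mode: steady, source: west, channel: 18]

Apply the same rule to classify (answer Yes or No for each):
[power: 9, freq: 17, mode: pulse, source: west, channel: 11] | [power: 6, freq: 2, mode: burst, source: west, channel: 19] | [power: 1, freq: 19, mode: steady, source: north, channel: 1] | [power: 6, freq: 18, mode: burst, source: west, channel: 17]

No, No, Yes, No

A rule that fits every label: mode is steady AND channel ≤ 7 — true of each 'Yes' example, false of each 'No' one.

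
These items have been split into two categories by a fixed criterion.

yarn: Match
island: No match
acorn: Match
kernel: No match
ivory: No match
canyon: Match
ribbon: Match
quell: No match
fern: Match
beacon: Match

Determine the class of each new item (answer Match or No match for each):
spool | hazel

No match, No match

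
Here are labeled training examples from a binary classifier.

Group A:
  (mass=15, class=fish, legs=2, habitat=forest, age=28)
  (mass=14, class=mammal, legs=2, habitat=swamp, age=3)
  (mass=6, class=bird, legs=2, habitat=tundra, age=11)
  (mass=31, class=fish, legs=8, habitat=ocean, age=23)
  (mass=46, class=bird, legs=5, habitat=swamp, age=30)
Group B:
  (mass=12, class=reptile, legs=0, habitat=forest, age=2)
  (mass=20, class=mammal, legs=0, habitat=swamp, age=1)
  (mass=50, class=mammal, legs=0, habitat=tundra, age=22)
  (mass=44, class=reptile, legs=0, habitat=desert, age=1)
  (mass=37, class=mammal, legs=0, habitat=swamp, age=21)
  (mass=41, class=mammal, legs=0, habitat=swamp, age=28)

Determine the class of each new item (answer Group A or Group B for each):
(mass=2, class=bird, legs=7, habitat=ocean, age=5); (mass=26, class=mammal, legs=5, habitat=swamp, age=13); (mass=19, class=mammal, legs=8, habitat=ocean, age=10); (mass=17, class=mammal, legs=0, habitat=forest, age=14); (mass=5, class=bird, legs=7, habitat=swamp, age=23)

One predicate separates the groups cleanly: legs ≥ 2.
(mass=2, class=bird, legs=7, habitat=ocean, age=5): Group A (legs = 7). (mass=26, class=mammal, legs=5, habitat=swamp, age=13): Group A (legs = 5). (mass=19, class=mammal, legs=8, habitat=ocean, age=10): Group A (legs = 8). (mass=17, class=mammal, legs=0, habitat=forest, age=14): Group B (legs = 0). (mass=5, class=bird, legs=7, habitat=swamp, age=23): Group A (legs = 7).

Group A, Group A, Group A, Group B, Group A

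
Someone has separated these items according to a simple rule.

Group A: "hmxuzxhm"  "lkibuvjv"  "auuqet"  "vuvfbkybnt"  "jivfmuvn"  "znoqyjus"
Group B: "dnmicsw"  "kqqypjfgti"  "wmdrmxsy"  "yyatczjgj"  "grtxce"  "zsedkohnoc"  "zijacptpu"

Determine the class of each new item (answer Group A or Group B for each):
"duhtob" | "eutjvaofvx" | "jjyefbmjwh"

Group A, Group A, Group B

A rule that fits every label: even length AND contains 'u' — true of each 'Group A' example, false of each 'Group B' one.
"duhtob" → length 6, has 'u' → Group A. "eutjvaofvx" → length 10, has 'u' → Group A. "jjyefbmjwh" → length 10, no 'u' → Group B.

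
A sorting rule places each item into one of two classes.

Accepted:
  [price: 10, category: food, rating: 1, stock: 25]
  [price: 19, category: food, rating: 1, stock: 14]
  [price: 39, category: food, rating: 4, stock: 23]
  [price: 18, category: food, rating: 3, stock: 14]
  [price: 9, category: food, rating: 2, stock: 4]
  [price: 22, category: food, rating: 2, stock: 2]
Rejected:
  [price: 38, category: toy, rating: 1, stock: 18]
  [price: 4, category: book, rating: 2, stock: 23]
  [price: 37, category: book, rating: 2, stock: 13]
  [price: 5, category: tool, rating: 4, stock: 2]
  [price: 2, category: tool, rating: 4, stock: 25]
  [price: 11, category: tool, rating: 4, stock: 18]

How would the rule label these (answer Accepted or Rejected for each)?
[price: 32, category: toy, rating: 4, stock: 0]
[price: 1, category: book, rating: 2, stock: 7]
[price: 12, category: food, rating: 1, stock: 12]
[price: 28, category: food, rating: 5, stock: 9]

Rejected, Rejected, Accepted, Accepted

The common property of the 'Accepted' items is: category is food. No 'Rejected' item has it.
[price: 32, category: toy, rating: 4, stock: 0]: category is toy, does not pass → Rejected.
[price: 1, category: book, rating: 2, stock: 7]: category is book, does not pass → Rejected.
[price: 12, category: food, rating: 1, stock: 12]: category is food, checks out → Accepted.
[price: 28, category: food, rating: 5, stock: 9]: category is food, checks out → Accepted.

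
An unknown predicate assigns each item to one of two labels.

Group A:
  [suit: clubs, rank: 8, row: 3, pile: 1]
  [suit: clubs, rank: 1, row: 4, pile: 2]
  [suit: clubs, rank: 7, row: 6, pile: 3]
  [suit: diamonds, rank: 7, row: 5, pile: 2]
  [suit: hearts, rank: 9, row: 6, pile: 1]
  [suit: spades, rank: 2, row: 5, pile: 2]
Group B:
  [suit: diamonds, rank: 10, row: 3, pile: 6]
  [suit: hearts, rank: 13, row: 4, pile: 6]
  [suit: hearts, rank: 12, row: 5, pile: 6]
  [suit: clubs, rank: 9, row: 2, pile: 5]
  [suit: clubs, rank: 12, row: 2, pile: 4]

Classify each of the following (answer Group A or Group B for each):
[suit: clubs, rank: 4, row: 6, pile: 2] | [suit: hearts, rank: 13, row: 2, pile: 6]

Group A, Group B

The rule appears to be: pile ≤ 3.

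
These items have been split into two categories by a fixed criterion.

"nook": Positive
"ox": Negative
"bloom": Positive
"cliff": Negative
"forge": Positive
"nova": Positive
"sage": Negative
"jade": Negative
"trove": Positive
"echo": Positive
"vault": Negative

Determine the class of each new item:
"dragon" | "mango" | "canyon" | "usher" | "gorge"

Positive, Positive, Positive, Negative, Positive

Rule: length ≥ 4 AND contains 'o'. This holds for each 'Positive' example and fails for each 'Negative' one.
"dragon" → length 6, has 'o' → Positive.
"mango" → length 5, has 'o' → Positive.
"canyon" → length 6, has 'o' → Positive.
"usher" → length 5, no 'o' → Negative.
"gorge" → length 5, has 'o' → Positive.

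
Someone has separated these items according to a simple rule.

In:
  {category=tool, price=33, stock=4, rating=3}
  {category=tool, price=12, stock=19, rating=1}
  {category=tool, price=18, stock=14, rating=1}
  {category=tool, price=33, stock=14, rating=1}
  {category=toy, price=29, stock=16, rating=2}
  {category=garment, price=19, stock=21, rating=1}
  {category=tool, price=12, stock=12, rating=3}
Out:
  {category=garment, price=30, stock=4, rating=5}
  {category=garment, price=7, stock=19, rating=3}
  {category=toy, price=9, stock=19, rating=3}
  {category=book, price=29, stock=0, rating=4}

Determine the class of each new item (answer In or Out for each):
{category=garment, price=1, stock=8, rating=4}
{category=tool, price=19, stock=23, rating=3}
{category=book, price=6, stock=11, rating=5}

Out, In, Out

All 'In' examples share one property — rating ≤ 3 AND price ≥ 12 — and every 'Out' example lacks it.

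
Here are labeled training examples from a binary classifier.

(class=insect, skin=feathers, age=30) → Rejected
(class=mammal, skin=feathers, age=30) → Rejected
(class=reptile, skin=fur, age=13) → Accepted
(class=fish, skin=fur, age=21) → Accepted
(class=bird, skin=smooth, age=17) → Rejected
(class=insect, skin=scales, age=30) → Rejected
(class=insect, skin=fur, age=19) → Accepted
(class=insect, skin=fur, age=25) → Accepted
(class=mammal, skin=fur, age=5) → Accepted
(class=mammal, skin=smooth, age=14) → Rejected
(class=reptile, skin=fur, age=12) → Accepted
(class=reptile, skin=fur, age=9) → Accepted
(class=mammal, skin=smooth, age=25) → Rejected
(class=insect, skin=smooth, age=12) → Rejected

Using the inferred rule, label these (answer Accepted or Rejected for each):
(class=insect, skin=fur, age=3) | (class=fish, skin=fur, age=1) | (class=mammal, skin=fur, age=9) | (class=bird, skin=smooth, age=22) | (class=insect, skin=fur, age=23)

All 'Accepted' examples share one property — skin is fur — and every 'Rejected' example lacks it.
(class=insect, skin=fur, age=3): Accepted (skin is fur).
(class=fish, skin=fur, age=1): Accepted (skin is fur).
(class=mammal, skin=fur, age=9): Accepted (skin is fur).
(class=bird, skin=smooth, age=22): Rejected (skin is smooth).
(class=insect, skin=fur, age=23): Accepted (skin is fur).

Accepted, Accepted, Accepted, Rejected, Accepted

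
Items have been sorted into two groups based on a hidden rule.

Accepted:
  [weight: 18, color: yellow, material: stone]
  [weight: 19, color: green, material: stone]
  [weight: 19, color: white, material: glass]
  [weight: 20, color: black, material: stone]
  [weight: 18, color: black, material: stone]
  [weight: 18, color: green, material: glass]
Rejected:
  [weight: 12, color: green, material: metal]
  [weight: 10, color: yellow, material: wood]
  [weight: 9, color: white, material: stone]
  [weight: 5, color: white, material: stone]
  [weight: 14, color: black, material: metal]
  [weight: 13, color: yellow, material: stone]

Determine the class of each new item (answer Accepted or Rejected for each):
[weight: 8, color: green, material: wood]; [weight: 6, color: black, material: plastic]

Rejected, Rejected

One predicate separates the groups cleanly: weight ≥ 18.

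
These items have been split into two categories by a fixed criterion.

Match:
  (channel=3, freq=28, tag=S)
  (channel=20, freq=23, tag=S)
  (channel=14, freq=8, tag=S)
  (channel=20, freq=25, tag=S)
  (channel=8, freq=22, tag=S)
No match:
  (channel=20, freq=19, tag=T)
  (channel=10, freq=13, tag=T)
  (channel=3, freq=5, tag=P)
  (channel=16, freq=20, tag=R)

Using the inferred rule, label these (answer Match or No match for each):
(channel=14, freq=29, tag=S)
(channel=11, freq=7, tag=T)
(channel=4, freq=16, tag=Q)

Checking candidate rules against both groups, what survives is: tag is S.
(channel=14, freq=29, tag=S): tag is S, qualifies → Match. (channel=11, freq=7, tag=T): tag is T, does not pass → No match. (channel=4, freq=16, tag=Q): tag is Q, does not pass → No match.

Match, No match, No match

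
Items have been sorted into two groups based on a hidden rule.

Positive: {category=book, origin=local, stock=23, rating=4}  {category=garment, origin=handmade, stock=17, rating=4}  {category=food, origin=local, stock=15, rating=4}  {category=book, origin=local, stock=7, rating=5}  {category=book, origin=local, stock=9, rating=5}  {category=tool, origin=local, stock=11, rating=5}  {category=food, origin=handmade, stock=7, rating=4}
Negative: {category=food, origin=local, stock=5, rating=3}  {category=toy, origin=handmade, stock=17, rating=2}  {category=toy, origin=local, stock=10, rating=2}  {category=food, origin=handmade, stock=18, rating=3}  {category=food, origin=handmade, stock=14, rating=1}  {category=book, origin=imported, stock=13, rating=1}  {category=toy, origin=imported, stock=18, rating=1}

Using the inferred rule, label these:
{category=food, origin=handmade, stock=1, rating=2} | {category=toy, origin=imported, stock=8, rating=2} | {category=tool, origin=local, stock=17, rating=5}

Negative, Negative, Positive

The classifier is using: rating ≥ 4.
{category=food, origin=handmade, stock=1, rating=2}: rating = 2 — fails this test, so Negative.
{category=toy, origin=imported, stock=8, rating=2}: rating = 2 — fails this test, so Negative.
{category=tool, origin=local, stock=17, rating=5}: rating = 5 — qualifies, so Positive.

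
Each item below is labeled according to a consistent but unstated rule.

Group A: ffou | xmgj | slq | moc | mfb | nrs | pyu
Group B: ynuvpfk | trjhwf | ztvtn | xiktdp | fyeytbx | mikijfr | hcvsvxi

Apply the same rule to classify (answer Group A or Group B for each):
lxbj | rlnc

Group A, Group A

Every 'Group A' example satisfies: length ≤ 4. None of the 'Group B' examples do.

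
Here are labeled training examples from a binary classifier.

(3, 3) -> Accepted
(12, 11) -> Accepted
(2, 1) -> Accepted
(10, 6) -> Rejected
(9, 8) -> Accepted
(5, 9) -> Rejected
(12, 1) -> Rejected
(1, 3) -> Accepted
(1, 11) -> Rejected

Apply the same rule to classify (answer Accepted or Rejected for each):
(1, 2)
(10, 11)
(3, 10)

Accepted, Accepted, Rejected

All 'Accepted' examples share one property — |first − second| ≤ 2 — and every 'Rejected' example lacks it.
(1, 2): |1−2| = 1 — satisfies this, so Accepted. (10, 11): |10−11| = 1 — satisfies this, so Accepted. (3, 10): |3−10| = 7 — lacks this property, so Rejected.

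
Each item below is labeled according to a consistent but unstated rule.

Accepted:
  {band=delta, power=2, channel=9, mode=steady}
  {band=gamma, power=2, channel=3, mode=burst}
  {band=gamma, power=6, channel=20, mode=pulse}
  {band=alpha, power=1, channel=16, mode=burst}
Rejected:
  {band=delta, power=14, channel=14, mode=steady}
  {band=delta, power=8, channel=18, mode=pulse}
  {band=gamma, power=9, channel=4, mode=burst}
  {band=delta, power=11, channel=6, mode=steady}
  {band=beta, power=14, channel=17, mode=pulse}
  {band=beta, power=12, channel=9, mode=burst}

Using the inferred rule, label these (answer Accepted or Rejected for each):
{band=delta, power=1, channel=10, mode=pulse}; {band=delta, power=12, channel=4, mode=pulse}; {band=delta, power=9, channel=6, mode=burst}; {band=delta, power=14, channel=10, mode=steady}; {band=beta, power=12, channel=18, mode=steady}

Accepted, Rejected, Rejected, Rejected, Rejected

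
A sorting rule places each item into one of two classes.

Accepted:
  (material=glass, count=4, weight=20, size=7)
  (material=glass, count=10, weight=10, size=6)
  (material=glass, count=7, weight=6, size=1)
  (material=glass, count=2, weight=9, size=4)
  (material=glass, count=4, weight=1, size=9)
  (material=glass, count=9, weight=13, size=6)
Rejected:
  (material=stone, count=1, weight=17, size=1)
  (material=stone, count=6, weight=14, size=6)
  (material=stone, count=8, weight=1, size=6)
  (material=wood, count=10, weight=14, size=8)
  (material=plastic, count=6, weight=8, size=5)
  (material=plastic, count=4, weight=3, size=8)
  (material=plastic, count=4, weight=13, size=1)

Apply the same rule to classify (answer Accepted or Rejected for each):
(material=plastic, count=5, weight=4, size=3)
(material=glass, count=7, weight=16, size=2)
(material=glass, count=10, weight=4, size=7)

The pattern is that an item is 'Accepted' exactly when: material is glass.

Rejected, Accepted, Accepted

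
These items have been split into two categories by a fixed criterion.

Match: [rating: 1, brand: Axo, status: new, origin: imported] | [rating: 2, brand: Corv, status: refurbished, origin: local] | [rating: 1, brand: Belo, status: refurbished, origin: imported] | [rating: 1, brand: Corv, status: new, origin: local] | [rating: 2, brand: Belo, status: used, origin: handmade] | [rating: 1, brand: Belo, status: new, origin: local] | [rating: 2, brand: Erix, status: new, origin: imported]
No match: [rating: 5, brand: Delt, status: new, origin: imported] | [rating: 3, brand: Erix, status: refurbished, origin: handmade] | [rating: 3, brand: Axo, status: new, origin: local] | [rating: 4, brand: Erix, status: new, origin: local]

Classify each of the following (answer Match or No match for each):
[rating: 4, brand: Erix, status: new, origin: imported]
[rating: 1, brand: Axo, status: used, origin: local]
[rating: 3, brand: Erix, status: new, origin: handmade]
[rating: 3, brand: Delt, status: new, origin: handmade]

No match, Match, No match, No match

Every 'Match' example satisfies: rating ≤ 2. None of the 'No match' examples do.
[rating: 4, brand: Erix, status: new, origin: imported]: rating = 4, does not fit → No match.
[rating: 1, brand: Axo, status: used, origin: local]: rating = 1, qualifies → Match.
[rating: 3, brand: Erix, status: new, origin: handmade]: rating = 3, does not fit → No match.
[rating: 3, brand: Delt, status: new, origin: handmade]: rating = 3, does not fit → No match.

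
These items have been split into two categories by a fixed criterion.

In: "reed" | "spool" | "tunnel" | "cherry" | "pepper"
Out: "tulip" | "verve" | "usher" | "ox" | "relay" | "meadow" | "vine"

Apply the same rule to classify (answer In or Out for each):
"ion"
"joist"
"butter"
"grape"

Out, Out, In, Out

A rule that fits every label: has a double letter — true of each 'In' example, false of each 'Out' one.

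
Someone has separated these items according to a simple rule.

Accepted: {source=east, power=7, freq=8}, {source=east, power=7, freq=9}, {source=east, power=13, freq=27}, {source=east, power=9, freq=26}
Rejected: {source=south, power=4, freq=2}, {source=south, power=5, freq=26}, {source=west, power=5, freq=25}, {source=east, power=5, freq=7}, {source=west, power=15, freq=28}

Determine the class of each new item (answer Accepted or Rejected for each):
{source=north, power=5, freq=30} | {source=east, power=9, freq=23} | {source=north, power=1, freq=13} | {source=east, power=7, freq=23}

Rejected, Accepted, Rejected, Accepted

One predicate separates the groups cleanly: source is east AND freq ≥ 8.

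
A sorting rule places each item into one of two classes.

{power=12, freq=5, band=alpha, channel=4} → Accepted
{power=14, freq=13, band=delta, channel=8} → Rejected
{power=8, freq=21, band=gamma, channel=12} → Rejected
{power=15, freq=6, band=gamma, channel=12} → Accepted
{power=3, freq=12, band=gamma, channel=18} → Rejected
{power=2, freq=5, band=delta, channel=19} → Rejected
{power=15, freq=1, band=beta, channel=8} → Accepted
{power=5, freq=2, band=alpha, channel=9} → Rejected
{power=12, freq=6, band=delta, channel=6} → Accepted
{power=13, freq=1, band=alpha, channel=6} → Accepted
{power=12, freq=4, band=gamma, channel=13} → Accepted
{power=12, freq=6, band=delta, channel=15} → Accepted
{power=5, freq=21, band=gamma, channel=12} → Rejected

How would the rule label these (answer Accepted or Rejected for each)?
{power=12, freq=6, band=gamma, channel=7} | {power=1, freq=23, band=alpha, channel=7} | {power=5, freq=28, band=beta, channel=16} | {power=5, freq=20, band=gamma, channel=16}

One predicate separates the groups cleanly: freq ≤ 6 AND power ≥ 8.
{power=12, freq=6, band=gamma, channel=7} — freq = 6, power = 12, hence Accepted.
{power=1, freq=23, band=alpha, channel=7} — freq = 23, power = 1, hence Rejected.
{power=5, freq=28, band=beta, channel=16} — freq = 28, power = 5, hence Rejected.
{power=5, freq=20, band=gamma, channel=16} — freq = 20, power = 5, hence Rejected.

Accepted, Rejected, Rejected, Rejected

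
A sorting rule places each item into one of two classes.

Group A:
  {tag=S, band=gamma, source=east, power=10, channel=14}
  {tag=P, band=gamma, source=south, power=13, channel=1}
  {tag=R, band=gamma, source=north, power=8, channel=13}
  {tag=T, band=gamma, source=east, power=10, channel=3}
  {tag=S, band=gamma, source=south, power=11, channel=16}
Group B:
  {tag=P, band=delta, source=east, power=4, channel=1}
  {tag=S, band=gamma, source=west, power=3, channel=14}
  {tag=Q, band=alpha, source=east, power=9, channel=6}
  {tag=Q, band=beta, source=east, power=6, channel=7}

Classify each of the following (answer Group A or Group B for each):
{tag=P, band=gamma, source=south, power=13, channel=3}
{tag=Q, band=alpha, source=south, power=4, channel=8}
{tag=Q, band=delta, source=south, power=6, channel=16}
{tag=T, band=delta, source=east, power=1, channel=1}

Group A, Group B, Group B, Group B

'Group A' ⟺ band is gamma AND power ≥ 4.
Group A: {tag=P, band=gamma, source=south, power=13, channel=3}, since band is gamma, power = 13.
Group B: {tag=Q, band=alpha, source=south, power=4, channel=8}, since band is alpha, power = 4.
Group B: {tag=Q, band=delta, source=south, power=6, channel=16}, since band is delta, power = 6.
Group B: {tag=T, band=delta, source=east, power=1, channel=1}, since band is delta, power = 1.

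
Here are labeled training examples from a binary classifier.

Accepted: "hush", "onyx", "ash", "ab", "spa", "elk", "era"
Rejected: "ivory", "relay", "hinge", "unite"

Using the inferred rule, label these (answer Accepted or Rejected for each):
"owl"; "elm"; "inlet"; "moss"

The simplest hypothesis consistent with all the labels is: length ≤ 4.
"owl" → length 3 → Accepted.
"elm" → length 3 → Accepted.
"inlet" → length 5 → Rejected.
"moss" → length 4 → Accepted.

Accepted, Accepted, Rejected, Accepted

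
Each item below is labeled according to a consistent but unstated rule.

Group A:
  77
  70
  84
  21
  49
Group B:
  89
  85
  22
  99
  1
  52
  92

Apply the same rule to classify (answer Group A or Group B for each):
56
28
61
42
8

Group A, Group A, Group B, Group A, Group B

Looking at the examples, the only property every 'Group A' case has and every 'Group B' case lacks is: multiple of 7.
56: 56 = 7·8, fits → Group A.
28: 28 = 7·4, fits → Group A.
61: 61 = 7·8 + 5, lacks this property → Group B.
42: 42 = 7·6, fits → Group A.
8: 8 = 7·1 + 1, lacks this property → Group B.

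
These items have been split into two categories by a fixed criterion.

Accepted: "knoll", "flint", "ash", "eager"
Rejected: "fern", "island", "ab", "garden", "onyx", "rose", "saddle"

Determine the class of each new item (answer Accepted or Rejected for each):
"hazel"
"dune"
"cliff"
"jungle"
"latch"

Accepted, Rejected, Accepted, Rejected, Accepted

One predicate separates the groups cleanly: odd length.
"hazel" → length 5 → Accepted. "dune" → length 4 → Rejected. "cliff" → length 5 → Accepted. "jungle" → length 6 → Rejected. "latch" → length 5 → Accepted.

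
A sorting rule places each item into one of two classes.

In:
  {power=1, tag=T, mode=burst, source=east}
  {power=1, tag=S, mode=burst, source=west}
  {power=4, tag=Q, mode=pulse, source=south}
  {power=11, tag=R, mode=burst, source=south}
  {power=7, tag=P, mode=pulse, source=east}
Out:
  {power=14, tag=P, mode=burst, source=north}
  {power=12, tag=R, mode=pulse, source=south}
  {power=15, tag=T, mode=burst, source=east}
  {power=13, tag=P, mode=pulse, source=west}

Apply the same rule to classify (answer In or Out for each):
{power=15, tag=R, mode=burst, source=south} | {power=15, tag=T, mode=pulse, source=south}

'In' ⟺ power ≤ 11.
{power=15, tag=R, mode=burst, source=south}: power = 15 — does not fit, so Out. {power=15, tag=T, mode=pulse, source=south}: power = 15 — does not fit, so Out.

Out, Out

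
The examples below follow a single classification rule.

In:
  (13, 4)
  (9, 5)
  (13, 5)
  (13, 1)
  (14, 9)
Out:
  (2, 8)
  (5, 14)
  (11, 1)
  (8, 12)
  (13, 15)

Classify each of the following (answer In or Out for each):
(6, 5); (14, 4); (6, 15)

Out, In, Out

A rule that fits every label: first > second AND sum ≥ 14 — true of each 'In' example, false of each 'Out' one.
(6, 5): 6 > 5, 6+5 = 11, lacks this property → Out. (14, 4): 14 > 4, 14+4 = 18, meets the rule → In. (6, 15): 6 < 15, 6+15 = 21, lacks this property → Out.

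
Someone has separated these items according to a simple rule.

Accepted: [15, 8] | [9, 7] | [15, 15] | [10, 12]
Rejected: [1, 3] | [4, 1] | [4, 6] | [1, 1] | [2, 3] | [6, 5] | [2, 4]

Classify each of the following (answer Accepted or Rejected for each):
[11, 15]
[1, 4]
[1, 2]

Accepted, Rejected, Rejected

The simplest hypothesis consistent with all the labels is: sum ≥ 16.
[11, 15]: 11+15 = 26 — passes, so Accepted. [1, 4]: 1+4 = 5 — doesn't match, so Rejected. [1, 2]: 1+2 = 3 — doesn't match, so Rejected.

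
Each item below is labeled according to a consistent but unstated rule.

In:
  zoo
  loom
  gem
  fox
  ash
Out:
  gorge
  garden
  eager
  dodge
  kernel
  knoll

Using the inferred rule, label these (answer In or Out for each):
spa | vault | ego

In, Out, In

The pattern is that an item is 'In' exactly when: length ≤ 4.
spa: In (length 3). vault: Out (length 5). ego: In (length 3).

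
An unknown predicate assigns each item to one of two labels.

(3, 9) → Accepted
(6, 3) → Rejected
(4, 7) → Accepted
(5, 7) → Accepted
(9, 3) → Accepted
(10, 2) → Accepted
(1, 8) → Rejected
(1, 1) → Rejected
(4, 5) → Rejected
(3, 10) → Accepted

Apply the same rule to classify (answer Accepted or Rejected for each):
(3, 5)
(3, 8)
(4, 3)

All 'Accepted' examples share one property — sum ≥ 11 — and every 'Rejected' example lacks it.
(3, 5) → 3+5 = 8 → Rejected. (3, 8) → 3+8 = 11 → Accepted. (4, 3) → 4+3 = 7 → Rejected.

Rejected, Accepted, Rejected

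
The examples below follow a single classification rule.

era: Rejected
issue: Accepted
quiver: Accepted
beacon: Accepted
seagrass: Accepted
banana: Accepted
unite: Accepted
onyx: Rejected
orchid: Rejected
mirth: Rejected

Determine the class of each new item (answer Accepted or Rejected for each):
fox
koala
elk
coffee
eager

The pattern is that an item is 'Accepted' exactly when: has ≥ 3 vowels.
fox → 1 vowel → Rejected.
koala → 3 vowels → Accepted.
elk → 1 vowel → Rejected.
coffee → 3 vowels → Accepted.
eager → 3 vowels → Accepted.

Rejected, Accepted, Rejected, Accepted, Accepted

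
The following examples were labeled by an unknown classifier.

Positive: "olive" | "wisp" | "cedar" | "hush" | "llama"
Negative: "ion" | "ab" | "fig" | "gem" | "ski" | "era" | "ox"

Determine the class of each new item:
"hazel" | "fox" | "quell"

One predicate separates the groups cleanly: length ≥ 4.

Positive, Negative, Positive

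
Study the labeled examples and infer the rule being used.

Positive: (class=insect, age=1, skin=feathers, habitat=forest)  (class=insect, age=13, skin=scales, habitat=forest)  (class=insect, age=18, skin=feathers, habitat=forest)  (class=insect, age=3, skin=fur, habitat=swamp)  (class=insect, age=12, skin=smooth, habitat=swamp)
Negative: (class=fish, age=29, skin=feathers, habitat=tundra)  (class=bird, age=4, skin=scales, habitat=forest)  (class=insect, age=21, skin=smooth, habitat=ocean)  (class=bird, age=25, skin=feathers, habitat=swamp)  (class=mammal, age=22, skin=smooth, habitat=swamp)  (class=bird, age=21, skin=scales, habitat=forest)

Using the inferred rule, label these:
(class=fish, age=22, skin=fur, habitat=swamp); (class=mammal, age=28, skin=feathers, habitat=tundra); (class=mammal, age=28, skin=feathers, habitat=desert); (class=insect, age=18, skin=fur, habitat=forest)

The rule appears to be: class is insect AND age ≤ 18.
(class=fish, age=22, skin=fur, habitat=swamp): Negative (class is fish, age = 22). (class=mammal, age=28, skin=feathers, habitat=tundra): Negative (class is mammal, age = 28). (class=mammal, age=28, skin=feathers, habitat=desert): Negative (class is mammal, age = 28). (class=insect, age=18, skin=fur, habitat=forest): Positive (class is insect, age = 18).

Negative, Negative, Negative, Positive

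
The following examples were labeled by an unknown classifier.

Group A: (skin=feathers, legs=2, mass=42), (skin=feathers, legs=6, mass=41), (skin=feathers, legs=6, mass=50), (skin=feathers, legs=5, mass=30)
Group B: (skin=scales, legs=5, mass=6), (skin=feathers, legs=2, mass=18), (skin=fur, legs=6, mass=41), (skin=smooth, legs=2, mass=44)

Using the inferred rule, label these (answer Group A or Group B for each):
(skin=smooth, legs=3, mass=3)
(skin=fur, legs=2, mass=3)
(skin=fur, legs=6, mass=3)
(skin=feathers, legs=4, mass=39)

Group B, Group B, Group B, Group A

Rule: skin is feathers AND mass ≥ 30. This holds for each 'Group A' example and fails for each 'Group B' one.
(skin=smooth, legs=3, mass=3): skin is smooth, mass = 3, fails the rule → Group B.
(skin=fur, legs=2, mass=3): skin is fur, mass = 3, fails the rule → Group B.
(skin=fur, legs=6, mass=3): skin is fur, mass = 3, fails the rule → Group B.
(skin=feathers, legs=4, mass=39): skin is feathers, mass = 39, has this property → Group A.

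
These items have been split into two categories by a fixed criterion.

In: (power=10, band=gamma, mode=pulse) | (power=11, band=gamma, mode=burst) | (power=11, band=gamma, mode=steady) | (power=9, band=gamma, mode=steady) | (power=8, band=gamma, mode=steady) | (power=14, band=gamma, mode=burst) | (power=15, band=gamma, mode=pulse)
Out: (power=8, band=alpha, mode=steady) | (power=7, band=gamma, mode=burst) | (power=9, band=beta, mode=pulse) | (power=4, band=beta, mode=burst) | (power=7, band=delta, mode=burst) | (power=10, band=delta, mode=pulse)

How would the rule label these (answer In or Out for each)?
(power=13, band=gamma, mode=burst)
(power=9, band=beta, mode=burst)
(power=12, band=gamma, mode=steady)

In, Out, In

The pattern is that an item is 'In' exactly when: band is gamma AND power ≥ 8.
In: (power=13, band=gamma, mode=burst), since band is gamma, power = 13.
Out: (power=9, band=beta, mode=burst), since band is beta, power = 9.
In: (power=12, band=gamma, mode=steady), since band is gamma, power = 12.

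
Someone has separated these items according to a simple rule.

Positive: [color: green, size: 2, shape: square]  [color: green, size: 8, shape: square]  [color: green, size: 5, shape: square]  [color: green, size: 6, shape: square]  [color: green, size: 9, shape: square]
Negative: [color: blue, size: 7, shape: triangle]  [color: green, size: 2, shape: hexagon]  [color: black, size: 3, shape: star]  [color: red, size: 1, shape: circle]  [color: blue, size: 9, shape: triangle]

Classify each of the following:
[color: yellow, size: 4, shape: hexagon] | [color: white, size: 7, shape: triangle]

Negative, Negative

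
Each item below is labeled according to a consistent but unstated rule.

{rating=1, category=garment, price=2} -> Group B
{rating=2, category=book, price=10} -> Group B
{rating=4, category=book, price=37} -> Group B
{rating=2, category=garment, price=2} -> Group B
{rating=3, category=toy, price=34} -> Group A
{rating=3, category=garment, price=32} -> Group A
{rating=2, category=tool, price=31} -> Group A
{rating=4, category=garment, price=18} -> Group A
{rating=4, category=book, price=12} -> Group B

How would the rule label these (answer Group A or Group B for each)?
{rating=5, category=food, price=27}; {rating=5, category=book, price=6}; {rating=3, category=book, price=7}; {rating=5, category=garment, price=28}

One predicate separates the groups cleanly: price ≥ 18 AND price ≤ 34.
{rating=5, category=food, price=27} → price = 27 → Group A. {rating=5, category=book, price=6} → price = 6 → Group B. {rating=3, category=book, price=7} → price = 7 → Group B. {rating=5, category=garment, price=28} → price = 28 → Group A.

Group A, Group B, Group B, Group A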